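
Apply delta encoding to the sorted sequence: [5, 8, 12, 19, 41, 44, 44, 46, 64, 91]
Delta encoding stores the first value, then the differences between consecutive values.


First value: 5
Deltas:
  8 - 5 = 3
  12 - 8 = 4
  19 - 12 = 7
  41 - 19 = 22
  44 - 41 = 3
  44 - 44 = 0
  46 - 44 = 2
  64 - 46 = 18
  91 - 64 = 27


Delta encoded: [5, 3, 4, 7, 22, 3, 0, 2, 18, 27]


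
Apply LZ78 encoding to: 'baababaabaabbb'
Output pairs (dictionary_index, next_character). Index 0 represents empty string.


LZ78 encoding steps:
Dictionary: {0: ''}
Step 1: w='' (idx 0), next='b' -> output (0, 'b'), add 'b' as idx 1
Step 2: w='' (idx 0), next='a' -> output (0, 'a'), add 'a' as idx 2
Step 3: w='a' (idx 2), next='b' -> output (2, 'b'), add 'ab' as idx 3
Step 4: w='ab' (idx 3), next='a' -> output (3, 'a'), add 'aba' as idx 4
Step 5: w='aba' (idx 4), next='a' -> output (4, 'a'), add 'abaa' as idx 5
Step 6: w='b' (idx 1), next='b' -> output (1, 'b'), add 'bb' as idx 6
Step 7: w='b' (idx 1), end of input -> output (1, '')


Encoded: [(0, 'b'), (0, 'a'), (2, 'b'), (3, 'a'), (4, 'a'), (1, 'b'), (1, '')]


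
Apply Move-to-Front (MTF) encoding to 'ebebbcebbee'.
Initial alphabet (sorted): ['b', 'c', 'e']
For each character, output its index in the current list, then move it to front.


MTF encoding:
'e': index 2 in ['b', 'c', 'e'] -> ['e', 'b', 'c']
'b': index 1 in ['e', 'b', 'c'] -> ['b', 'e', 'c']
'e': index 1 in ['b', 'e', 'c'] -> ['e', 'b', 'c']
'b': index 1 in ['e', 'b', 'c'] -> ['b', 'e', 'c']
'b': index 0 in ['b', 'e', 'c'] -> ['b', 'e', 'c']
'c': index 2 in ['b', 'e', 'c'] -> ['c', 'b', 'e']
'e': index 2 in ['c', 'b', 'e'] -> ['e', 'c', 'b']
'b': index 2 in ['e', 'c', 'b'] -> ['b', 'e', 'c']
'b': index 0 in ['b', 'e', 'c'] -> ['b', 'e', 'c']
'e': index 1 in ['b', 'e', 'c'] -> ['e', 'b', 'c']
'e': index 0 in ['e', 'b', 'c'] -> ['e', 'b', 'c']


Output: [2, 1, 1, 1, 0, 2, 2, 2, 0, 1, 0]


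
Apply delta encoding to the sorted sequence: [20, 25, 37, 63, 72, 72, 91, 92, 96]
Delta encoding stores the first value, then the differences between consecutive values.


First value: 20
Deltas:
  25 - 20 = 5
  37 - 25 = 12
  63 - 37 = 26
  72 - 63 = 9
  72 - 72 = 0
  91 - 72 = 19
  92 - 91 = 1
  96 - 92 = 4


Delta encoded: [20, 5, 12, 26, 9, 0, 19, 1, 4]


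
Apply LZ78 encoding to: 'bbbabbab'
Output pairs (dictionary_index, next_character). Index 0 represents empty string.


LZ78 encoding steps:
Dictionary: {0: ''}
Step 1: w='' (idx 0), next='b' -> output (0, 'b'), add 'b' as idx 1
Step 2: w='b' (idx 1), next='b' -> output (1, 'b'), add 'bb' as idx 2
Step 3: w='' (idx 0), next='a' -> output (0, 'a'), add 'a' as idx 3
Step 4: w='bb' (idx 2), next='a' -> output (2, 'a'), add 'bba' as idx 4
Step 5: w='b' (idx 1), end of input -> output (1, '')


Encoded: [(0, 'b'), (1, 'b'), (0, 'a'), (2, 'a'), (1, '')]


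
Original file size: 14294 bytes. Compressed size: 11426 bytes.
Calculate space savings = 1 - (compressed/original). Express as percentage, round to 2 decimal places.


ratio = compressed/original = 11426/14294 = 0.799356
savings = 1 - ratio = 1 - 0.799356 = 0.200644
as a percentage: 0.200644 * 100 = 20.06%

Space savings = 1 - 11426/14294 = 20.06%


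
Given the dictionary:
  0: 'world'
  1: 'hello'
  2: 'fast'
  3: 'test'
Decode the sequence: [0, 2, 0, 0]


Look up each index in the dictionary:
  0 -> 'world'
  2 -> 'fast'
  0 -> 'world'
  0 -> 'world'

Decoded: "world fast world world"


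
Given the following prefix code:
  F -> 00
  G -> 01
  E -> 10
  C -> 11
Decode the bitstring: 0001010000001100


Decoding step by step:
Bits 00 -> F
Bits 01 -> G
Bits 01 -> G
Bits 00 -> F
Bits 00 -> F
Bits 00 -> F
Bits 11 -> C
Bits 00 -> F


Decoded message: FGGFFFCF


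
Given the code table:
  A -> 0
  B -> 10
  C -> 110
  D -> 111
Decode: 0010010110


Decoding:
0 -> A
0 -> A
10 -> B
0 -> A
10 -> B
110 -> C


Result: AABABC


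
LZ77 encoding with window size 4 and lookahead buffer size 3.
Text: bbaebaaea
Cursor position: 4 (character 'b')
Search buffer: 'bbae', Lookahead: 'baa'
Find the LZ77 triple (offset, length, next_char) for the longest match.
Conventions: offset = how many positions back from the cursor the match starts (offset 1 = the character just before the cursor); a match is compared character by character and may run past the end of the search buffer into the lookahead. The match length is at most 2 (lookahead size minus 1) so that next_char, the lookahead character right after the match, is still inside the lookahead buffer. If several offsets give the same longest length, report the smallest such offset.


Try each offset into the search buffer:
  offset=1 (pos 3, char 'e'): match length 0
  offset=2 (pos 2, char 'a'): match length 0
  offset=3 (pos 1, char 'b'): match length 2
  offset=4 (pos 0, char 'b'): match length 1
Longest match has length 2 at offset 3.
next_char = character at position 4 + 2 = 6 -> 'a'

Best match: offset=3, length=2 (matching 'ba' starting at position 1)
LZ77 triple: (3, 2, 'a')


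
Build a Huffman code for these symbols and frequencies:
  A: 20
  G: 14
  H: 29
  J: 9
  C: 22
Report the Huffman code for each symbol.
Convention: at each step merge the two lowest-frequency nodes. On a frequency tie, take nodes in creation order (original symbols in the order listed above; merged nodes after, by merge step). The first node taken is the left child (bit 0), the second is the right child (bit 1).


Huffman tree construction:
Step 1: Merge J(9) + G(14) = 23
Step 2: Merge A(20) + C(22) = 42
Step 3: Merge (J+G)(23) + H(29) = 52
Step 4: Merge (A+C)(42) + ((J+G)+H)(52) = 94
Read each symbol's code off the tree from the root (left child = 0, right child = 1).

Codes:
  A: 00 (length 2)
  G: 101 (length 3)
  H: 11 (length 2)
  J: 100 (length 3)
  C: 01 (length 2)
Average code length: 211/94 = 2.2447 bits/symbol


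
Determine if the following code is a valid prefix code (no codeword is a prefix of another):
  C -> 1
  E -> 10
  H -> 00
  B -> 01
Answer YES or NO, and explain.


Checking each pair (does one codeword prefix another?):
  C='1' vs E='10': prefix -- VIOLATION

NO -- this is NOT a valid prefix code. C (1) is a prefix of E (10).


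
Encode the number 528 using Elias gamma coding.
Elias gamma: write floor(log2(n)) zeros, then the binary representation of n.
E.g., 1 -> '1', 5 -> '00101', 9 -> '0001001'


num_bits = floor(log2(528)) + 1 = 10
leading_zeros = num_bits - 1 = 9
binary(528) = 1000010000

Elias gamma(528) = '000000000' + '1000010000' = 0000000001000010000 (19 bits)


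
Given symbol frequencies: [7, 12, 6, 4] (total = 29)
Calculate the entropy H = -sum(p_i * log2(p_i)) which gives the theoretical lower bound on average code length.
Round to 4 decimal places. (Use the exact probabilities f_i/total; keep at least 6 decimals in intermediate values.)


Per-symbol terms -p_i * log2(p_i) with p_i = f_i/29:
  p = 7/29 = 0.241379: log2(p) = -2.050626, -p*log2(p) = 0.494979
  p = 12/29 = 0.413793: log2(p) = -1.273018, -p*log2(p) = 0.526766
  p = 6/29 = 0.206897: log2(p) = -2.273018, -p*log2(p) = 0.470280
  p = 4/29 = 0.137931: log2(p) = -2.857981, -p*log2(p) = 0.394204
H = 0.494979 + 0.526766 + 0.470280 + 0.394204 = 1.886229

H = 1.8862 bits/symbol


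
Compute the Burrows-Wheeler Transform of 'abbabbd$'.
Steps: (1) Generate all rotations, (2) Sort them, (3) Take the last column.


Rotations (sorted):
  0: $abbabbd -> last char: d
  1: abbabbd$ -> last char: $
  2: abbd$abb -> last char: b
  3: babbd$ab -> last char: b
  4: bbabbd$a -> last char: a
  5: bbd$abba -> last char: a
  6: bd$abbab -> last char: b
  7: d$abbabb -> last char: b


BWT = d$bbaabb


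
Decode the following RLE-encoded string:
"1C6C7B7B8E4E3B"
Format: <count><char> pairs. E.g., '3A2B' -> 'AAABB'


Expanding each <count><char> pair:
  1C -> 'C'
  6C -> 'CCCCCC'
  7B -> 'BBBBBBB'
  7B -> 'BBBBBBB'
  8E -> 'EEEEEEEE'
  4E -> 'EEEE'
  3B -> 'BBB'

Decoded = CCCCCCCBBBBBBBBBBBBBBEEEEEEEEEEEEBBB


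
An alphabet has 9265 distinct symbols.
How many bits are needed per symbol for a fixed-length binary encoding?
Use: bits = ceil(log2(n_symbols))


log2(9265) = 13.1776
Bracket: 2^13 = 8192 < 9265 <= 2^14 = 16384
So ceil(log2(9265)) = 14

bits = ceil(log2(9265)) = ceil(13.1776) = 14 bits


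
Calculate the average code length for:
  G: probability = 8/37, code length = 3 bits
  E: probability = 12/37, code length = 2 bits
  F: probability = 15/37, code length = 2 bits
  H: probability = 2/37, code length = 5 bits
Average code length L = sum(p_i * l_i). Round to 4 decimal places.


Weighted contributions p_i * l_i:
  G: (8/37) * 3 = 24/37
  E: (12/37) * 2 = 24/37
  F: (15/37) * 2 = 30/37
  H: (2/37) * 5 = 10/37
Sum = (24 + 24 + 30 + 10)/37 = 88/37

L = 88/37 = 2.3784 bits/symbol


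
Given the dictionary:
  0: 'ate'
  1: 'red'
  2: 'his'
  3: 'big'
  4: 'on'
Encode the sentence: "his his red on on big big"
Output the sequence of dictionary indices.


Look up each word in the dictionary:
  'his' -> 2
  'his' -> 2
  'red' -> 1
  'on' -> 4
  'on' -> 4
  'big' -> 3
  'big' -> 3

Encoded: [2, 2, 1, 4, 4, 3, 3]


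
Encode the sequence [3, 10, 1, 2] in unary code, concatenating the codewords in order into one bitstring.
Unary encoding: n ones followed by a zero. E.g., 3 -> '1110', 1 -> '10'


Encode each number as n ones followed by a terminating 0:
  3 -> 1110 (4 bits)
  10 -> 11111111110 (11 bits)
  1 -> 10 (2 bits)
  2 -> 110 (3 bits)
Total length = 4 + 11 + 2 + 3 = 20 bits.

Unary([3, 10, 1, 2]) = 11101111111111010110 (20 bits)


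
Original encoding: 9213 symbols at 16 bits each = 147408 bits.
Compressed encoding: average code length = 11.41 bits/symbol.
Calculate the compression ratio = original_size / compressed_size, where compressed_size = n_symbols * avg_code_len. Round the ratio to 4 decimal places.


original_size = n_symbols * orig_bits = 9213 * 16 = 147408 bits
compressed_size = n_symbols * avg_code_len = 9213 * 11.41 = 105120.33 bits
ratio = original_size / compressed_size = 147408 / 105120.33 = 1.4023

Compression ratio = 1.4023


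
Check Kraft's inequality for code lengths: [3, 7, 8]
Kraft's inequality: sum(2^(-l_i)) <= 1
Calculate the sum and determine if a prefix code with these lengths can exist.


Sum = 2^(-3) + 2^(-7) + 2^(-8)
    = 0.125 + 0.0078125 + 0.00390625
    = 35/256 = 0.13671875
Since 0.13671875 <= 1, Kraft's inequality IS satisfied.
A prefix code with these lengths CAN exist.

Kraft sum = 0.13671875. Satisfied.


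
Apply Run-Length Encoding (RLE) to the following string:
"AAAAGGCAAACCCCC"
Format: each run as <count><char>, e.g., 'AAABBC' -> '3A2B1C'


Scanning runs left to right:
  i=0: run of 'A' x 4 -> '4A'
  i=4: run of 'G' x 2 -> '2G'
  i=6: run of 'C' x 1 -> '1C'
  i=7: run of 'A' x 3 -> '3A'
  i=10: run of 'C' x 5 -> '5C'

RLE = 4A2G1C3A5C


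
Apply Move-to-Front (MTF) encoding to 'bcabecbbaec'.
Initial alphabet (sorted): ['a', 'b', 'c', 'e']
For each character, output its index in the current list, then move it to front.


MTF encoding:
'b': index 1 in ['a', 'b', 'c', 'e'] -> ['b', 'a', 'c', 'e']
'c': index 2 in ['b', 'a', 'c', 'e'] -> ['c', 'b', 'a', 'e']
'a': index 2 in ['c', 'b', 'a', 'e'] -> ['a', 'c', 'b', 'e']
'b': index 2 in ['a', 'c', 'b', 'e'] -> ['b', 'a', 'c', 'e']
'e': index 3 in ['b', 'a', 'c', 'e'] -> ['e', 'b', 'a', 'c']
'c': index 3 in ['e', 'b', 'a', 'c'] -> ['c', 'e', 'b', 'a']
'b': index 2 in ['c', 'e', 'b', 'a'] -> ['b', 'c', 'e', 'a']
'b': index 0 in ['b', 'c', 'e', 'a'] -> ['b', 'c', 'e', 'a']
'a': index 3 in ['b', 'c', 'e', 'a'] -> ['a', 'b', 'c', 'e']
'e': index 3 in ['a', 'b', 'c', 'e'] -> ['e', 'a', 'b', 'c']
'c': index 3 in ['e', 'a', 'b', 'c'] -> ['c', 'e', 'a', 'b']


Output: [1, 2, 2, 2, 3, 3, 2, 0, 3, 3, 3]


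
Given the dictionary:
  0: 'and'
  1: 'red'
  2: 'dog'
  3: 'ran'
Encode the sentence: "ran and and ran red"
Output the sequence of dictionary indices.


Look up each word in the dictionary:
  'ran' -> 3
  'and' -> 0
  'and' -> 0
  'ran' -> 3
  'red' -> 1

Encoded: [3, 0, 0, 3, 1]


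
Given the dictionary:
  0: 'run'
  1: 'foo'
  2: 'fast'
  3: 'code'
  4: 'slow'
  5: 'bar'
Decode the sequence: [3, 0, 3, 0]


Look up each index in the dictionary:
  3 -> 'code'
  0 -> 'run'
  3 -> 'code'
  0 -> 'run'

Decoded: "code run code run"


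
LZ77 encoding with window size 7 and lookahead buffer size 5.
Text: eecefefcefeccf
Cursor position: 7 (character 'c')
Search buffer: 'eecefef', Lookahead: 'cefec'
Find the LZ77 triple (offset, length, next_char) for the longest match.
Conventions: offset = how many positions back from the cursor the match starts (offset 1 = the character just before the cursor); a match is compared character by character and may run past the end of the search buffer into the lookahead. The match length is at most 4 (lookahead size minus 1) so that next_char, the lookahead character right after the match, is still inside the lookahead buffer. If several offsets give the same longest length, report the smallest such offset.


Try each offset into the search buffer:
  offset=1 (pos 6, char 'f'): match length 0
  offset=2 (pos 5, char 'e'): match length 0
  offset=3 (pos 4, char 'f'): match length 0
  offset=4 (pos 3, char 'e'): match length 0
  offset=5 (pos 2, char 'c'): match length 4
  offset=6 (pos 1, char 'e'): match length 0
  offset=7 (pos 0, char 'e'): match length 0
Longest match has length 4 at offset 5.
next_char = character at position 7 + 4 = 11 -> 'c'

Best match: offset=5, length=4 (matching 'cefe' starting at position 2)
LZ77 triple: (5, 4, 'c')


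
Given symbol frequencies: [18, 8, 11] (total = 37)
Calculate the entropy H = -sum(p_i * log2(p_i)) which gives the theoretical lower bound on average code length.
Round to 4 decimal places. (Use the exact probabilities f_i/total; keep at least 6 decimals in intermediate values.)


Per-symbol terms -p_i * log2(p_i) with p_i = f_i/37:
  p = 18/37 = 0.486486: log2(p) = -1.039528, -p*log2(p) = 0.505717
  p = 8/37 = 0.216216: log2(p) = -2.209453, -p*log2(p) = 0.477720
  p = 11/37 = 0.297297: log2(p) = -1.750022, -p*log2(p) = 0.520277
H = 0.505717 + 0.477720 + 0.520277 = 1.503714

H = 1.5037 bits/symbol


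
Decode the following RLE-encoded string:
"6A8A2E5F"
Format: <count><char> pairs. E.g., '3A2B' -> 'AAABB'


Expanding each <count><char> pair:
  6A -> 'AAAAAA'
  8A -> 'AAAAAAAA'
  2E -> 'EE'
  5F -> 'FFFFF'

Decoded = AAAAAAAAAAAAAAEEFFFFF


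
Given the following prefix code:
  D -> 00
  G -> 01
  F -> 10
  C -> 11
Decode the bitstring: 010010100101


Decoding step by step:
Bits 01 -> G
Bits 00 -> D
Bits 10 -> F
Bits 10 -> F
Bits 01 -> G
Bits 01 -> G


Decoded message: GDFFGG


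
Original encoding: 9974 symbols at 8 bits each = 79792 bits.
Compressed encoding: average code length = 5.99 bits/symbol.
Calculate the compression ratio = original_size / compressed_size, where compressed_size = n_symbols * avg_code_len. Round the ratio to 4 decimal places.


original_size = n_symbols * orig_bits = 9974 * 8 = 79792 bits
compressed_size = n_symbols * avg_code_len = 9974 * 5.99 = 59744.26 bits
ratio = original_size / compressed_size = 79792 / 59744.26 = 1.3356

Compression ratio = 1.3356


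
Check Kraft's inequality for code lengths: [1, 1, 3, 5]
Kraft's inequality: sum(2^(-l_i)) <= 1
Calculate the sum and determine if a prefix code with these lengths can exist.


Sum = 2^(-1) + 2^(-1) + 2^(-3) + 2^(-5)
    = 0.5 + 0.5 + 0.125 + 0.03125
    = 37/32 = 1.15625
Since 1.15625 > 1, Kraft's inequality is NOT satisfied.
A prefix code with these lengths CANNOT exist.

Kraft sum = 1.15625. Not satisfied.


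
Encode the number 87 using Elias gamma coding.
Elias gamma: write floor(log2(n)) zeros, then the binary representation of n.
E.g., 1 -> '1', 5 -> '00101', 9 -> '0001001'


num_bits = floor(log2(87)) + 1 = 7
leading_zeros = num_bits - 1 = 6
binary(87) = 1010111

Elias gamma(87) = '000000' + '1010111' = 0000001010111 (13 bits)


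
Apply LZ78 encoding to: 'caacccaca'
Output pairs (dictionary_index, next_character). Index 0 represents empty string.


LZ78 encoding steps:
Dictionary: {0: ''}
Step 1: w='' (idx 0), next='c' -> output (0, 'c'), add 'c' as idx 1
Step 2: w='' (idx 0), next='a' -> output (0, 'a'), add 'a' as idx 2
Step 3: w='a' (idx 2), next='c' -> output (2, 'c'), add 'ac' as idx 3
Step 4: w='c' (idx 1), next='c' -> output (1, 'c'), add 'cc' as idx 4
Step 5: w='ac' (idx 3), next='a' -> output (3, 'a'), add 'aca' as idx 5


Encoded: [(0, 'c'), (0, 'a'), (2, 'c'), (1, 'c'), (3, 'a')]


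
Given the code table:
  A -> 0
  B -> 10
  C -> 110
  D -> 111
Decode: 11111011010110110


Decoding:
111 -> D
110 -> C
110 -> C
10 -> B
110 -> C
110 -> C


Result: DCCBCC


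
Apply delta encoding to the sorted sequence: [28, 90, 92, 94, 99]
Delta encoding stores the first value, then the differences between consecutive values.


First value: 28
Deltas:
  90 - 28 = 62
  92 - 90 = 2
  94 - 92 = 2
  99 - 94 = 5


Delta encoded: [28, 62, 2, 2, 5]


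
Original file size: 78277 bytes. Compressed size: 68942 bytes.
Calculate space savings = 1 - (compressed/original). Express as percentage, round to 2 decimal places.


ratio = compressed/original = 68942/78277 = 0.880744
savings = 1 - ratio = 1 - 0.880744 = 0.119256
as a percentage: 0.119256 * 100 = 11.93%

Space savings = 1 - 68942/78277 = 11.93%


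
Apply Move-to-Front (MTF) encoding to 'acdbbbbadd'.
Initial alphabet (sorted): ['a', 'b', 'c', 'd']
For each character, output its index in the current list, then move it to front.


MTF encoding:
'a': index 0 in ['a', 'b', 'c', 'd'] -> ['a', 'b', 'c', 'd']
'c': index 2 in ['a', 'b', 'c', 'd'] -> ['c', 'a', 'b', 'd']
'd': index 3 in ['c', 'a', 'b', 'd'] -> ['d', 'c', 'a', 'b']
'b': index 3 in ['d', 'c', 'a', 'b'] -> ['b', 'd', 'c', 'a']
'b': index 0 in ['b', 'd', 'c', 'a'] -> ['b', 'd', 'c', 'a']
'b': index 0 in ['b', 'd', 'c', 'a'] -> ['b', 'd', 'c', 'a']
'b': index 0 in ['b', 'd', 'c', 'a'] -> ['b', 'd', 'c', 'a']
'a': index 3 in ['b', 'd', 'c', 'a'] -> ['a', 'b', 'd', 'c']
'd': index 2 in ['a', 'b', 'd', 'c'] -> ['d', 'a', 'b', 'c']
'd': index 0 in ['d', 'a', 'b', 'c'] -> ['d', 'a', 'b', 'c']


Output: [0, 2, 3, 3, 0, 0, 0, 3, 2, 0]


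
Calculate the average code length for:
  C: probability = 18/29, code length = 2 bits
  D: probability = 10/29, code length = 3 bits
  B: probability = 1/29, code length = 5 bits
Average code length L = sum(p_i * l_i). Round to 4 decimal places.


Weighted contributions p_i * l_i:
  C: (18/29) * 2 = 36/29
  D: (10/29) * 3 = 30/29
  B: (1/29) * 5 = 5/29
Sum = (36 + 30 + 5)/29 = 71/29

L = 71/29 = 2.4483 bits/symbol


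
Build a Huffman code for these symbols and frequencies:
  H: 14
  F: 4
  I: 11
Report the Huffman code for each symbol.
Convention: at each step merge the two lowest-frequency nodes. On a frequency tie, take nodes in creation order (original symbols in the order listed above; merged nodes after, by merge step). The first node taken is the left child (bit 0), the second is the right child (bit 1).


Huffman tree construction:
Step 1: Merge F(4) + I(11) = 15
Step 2: Merge H(14) + (F+I)(15) = 29
Read each symbol's code off the tree from the root (left child = 0, right child = 1).

Codes:
  H: 0 (length 1)
  F: 10 (length 2)
  I: 11 (length 2)
Average code length: 44/29 = 1.5172 bits/symbol


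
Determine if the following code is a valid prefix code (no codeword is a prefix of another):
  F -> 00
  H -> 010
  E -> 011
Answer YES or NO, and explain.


Checking each pair (does one codeword prefix another?):
  F='00' vs H='010': no prefix
  F='00' vs E='011': no prefix
  H='010' vs F='00': no prefix
  H='010' vs E='011': no prefix
  E='011' vs F='00': no prefix
  E='011' vs H='010': no prefix
No violation found over all pairs.

YES -- this is a valid prefix code. No codeword is a prefix of any other codeword.


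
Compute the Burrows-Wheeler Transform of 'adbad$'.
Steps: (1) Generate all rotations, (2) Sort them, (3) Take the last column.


Rotations (sorted):
  0: $adbad -> last char: d
  1: ad$adb -> last char: b
  2: adbad$ -> last char: $
  3: bad$ad -> last char: d
  4: d$adba -> last char: a
  5: dbad$a -> last char: a


BWT = db$daa


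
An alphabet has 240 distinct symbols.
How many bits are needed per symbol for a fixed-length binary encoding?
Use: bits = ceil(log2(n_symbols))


log2(240) = 7.9069
Bracket: 2^7 = 128 < 240 <= 2^8 = 256
So ceil(log2(240)) = 8

bits = ceil(log2(240)) = ceil(7.9069) = 8 bits


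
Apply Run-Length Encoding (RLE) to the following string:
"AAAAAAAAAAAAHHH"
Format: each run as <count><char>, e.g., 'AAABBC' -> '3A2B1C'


Scanning runs left to right:
  i=0: run of 'A' x 12 -> '12A'
  i=12: run of 'H' x 3 -> '3H'

RLE = 12A3H


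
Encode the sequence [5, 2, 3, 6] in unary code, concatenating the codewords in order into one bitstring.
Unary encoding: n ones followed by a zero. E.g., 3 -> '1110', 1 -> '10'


Encode each number as n ones followed by a terminating 0:
  5 -> 111110 (6 bits)
  2 -> 110 (3 bits)
  3 -> 1110 (4 bits)
  6 -> 1111110 (7 bits)
Total length = 6 + 3 + 4 + 7 = 20 bits.

Unary([5, 2, 3, 6]) = 11111011011101111110 (20 bits)


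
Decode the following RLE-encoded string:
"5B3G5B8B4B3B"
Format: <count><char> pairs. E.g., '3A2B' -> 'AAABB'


Expanding each <count><char> pair:
  5B -> 'BBBBB'
  3G -> 'GGG'
  5B -> 'BBBBB'
  8B -> 'BBBBBBBB'
  4B -> 'BBBB'
  3B -> 'BBB'

Decoded = BBBBBGGGBBBBBBBBBBBBBBBBBBBB


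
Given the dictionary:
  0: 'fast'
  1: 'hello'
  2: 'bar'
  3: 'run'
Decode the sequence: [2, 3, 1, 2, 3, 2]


Look up each index in the dictionary:
  2 -> 'bar'
  3 -> 'run'
  1 -> 'hello'
  2 -> 'bar'
  3 -> 'run'
  2 -> 'bar'

Decoded: "bar run hello bar run bar"


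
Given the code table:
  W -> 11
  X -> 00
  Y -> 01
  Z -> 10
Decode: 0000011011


Decoding:
00 -> X
00 -> X
01 -> Y
10 -> Z
11 -> W


Result: XXYZW


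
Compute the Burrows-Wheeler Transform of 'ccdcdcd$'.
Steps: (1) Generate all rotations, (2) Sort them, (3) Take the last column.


Rotations (sorted):
  0: $ccdcdcd -> last char: d
  1: ccdcdcd$ -> last char: $
  2: cd$ccdcd -> last char: d
  3: cdcd$ccd -> last char: d
  4: cdcdcd$c -> last char: c
  5: d$ccdcdc -> last char: c
  6: dcd$ccdc -> last char: c
  7: dcdcd$cc -> last char: c


BWT = d$ddcccc


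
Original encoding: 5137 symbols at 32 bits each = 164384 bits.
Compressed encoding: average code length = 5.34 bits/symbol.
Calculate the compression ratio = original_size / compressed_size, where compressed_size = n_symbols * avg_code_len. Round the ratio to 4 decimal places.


original_size = n_symbols * orig_bits = 5137 * 32 = 164384 bits
compressed_size = n_symbols * avg_code_len = 5137 * 5.34 = 27431.58 bits
ratio = original_size / compressed_size = 164384 / 27431.58 = 5.9925

Compression ratio = 5.9925


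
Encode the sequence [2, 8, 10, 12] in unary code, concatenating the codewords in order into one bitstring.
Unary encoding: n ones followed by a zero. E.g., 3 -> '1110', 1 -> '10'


Encode each number as n ones followed by a terminating 0:
  2 -> 110 (3 bits)
  8 -> 111111110 (9 bits)
  10 -> 11111111110 (11 bits)
  12 -> 1111111111110 (13 bits)
Total length = 3 + 9 + 11 + 13 = 36 bits.

Unary([2, 8, 10, 12]) = 110111111110111111111101111111111110 (36 bits)


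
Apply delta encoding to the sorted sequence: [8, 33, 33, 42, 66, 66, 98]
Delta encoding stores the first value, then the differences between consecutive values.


First value: 8
Deltas:
  33 - 8 = 25
  33 - 33 = 0
  42 - 33 = 9
  66 - 42 = 24
  66 - 66 = 0
  98 - 66 = 32


Delta encoded: [8, 25, 0, 9, 24, 0, 32]


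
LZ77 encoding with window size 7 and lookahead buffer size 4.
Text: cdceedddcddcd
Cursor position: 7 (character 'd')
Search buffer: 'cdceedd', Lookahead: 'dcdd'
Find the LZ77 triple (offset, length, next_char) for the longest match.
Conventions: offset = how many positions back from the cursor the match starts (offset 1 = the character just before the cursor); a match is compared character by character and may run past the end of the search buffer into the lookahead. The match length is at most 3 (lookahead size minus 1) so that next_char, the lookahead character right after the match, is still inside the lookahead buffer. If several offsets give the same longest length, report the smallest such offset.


Try each offset into the search buffer:
  offset=1 (pos 6, char 'd'): match length 1
  offset=2 (pos 5, char 'd'): match length 1
  offset=3 (pos 4, char 'e'): match length 0
  offset=4 (pos 3, char 'e'): match length 0
  offset=5 (pos 2, char 'c'): match length 0
  offset=6 (pos 1, char 'd'): match length 2
  offset=7 (pos 0, char 'c'): match length 0
Longest match has length 2 at offset 6.
next_char = character at position 7 + 2 = 9 -> 'd'

Best match: offset=6, length=2 (matching 'dc' starting at position 1)
LZ77 triple: (6, 2, 'd')


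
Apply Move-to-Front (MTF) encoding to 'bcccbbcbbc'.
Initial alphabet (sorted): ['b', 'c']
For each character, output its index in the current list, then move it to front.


MTF encoding:
'b': index 0 in ['b', 'c'] -> ['b', 'c']
'c': index 1 in ['b', 'c'] -> ['c', 'b']
'c': index 0 in ['c', 'b'] -> ['c', 'b']
'c': index 0 in ['c', 'b'] -> ['c', 'b']
'b': index 1 in ['c', 'b'] -> ['b', 'c']
'b': index 0 in ['b', 'c'] -> ['b', 'c']
'c': index 1 in ['b', 'c'] -> ['c', 'b']
'b': index 1 in ['c', 'b'] -> ['b', 'c']
'b': index 0 in ['b', 'c'] -> ['b', 'c']
'c': index 1 in ['b', 'c'] -> ['c', 'b']


Output: [0, 1, 0, 0, 1, 0, 1, 1, 0, 1]


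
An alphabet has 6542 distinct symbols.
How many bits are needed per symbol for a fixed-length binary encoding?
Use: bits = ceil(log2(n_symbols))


log2(6542) = 12.6755
Bracket: 2^12 = 4096 < 6542 <= 2^13 = 8192
So ceil(log2(6542)) = 13

bits = ceil(log2(6542)) = ceil(12.6755) = 13 bits


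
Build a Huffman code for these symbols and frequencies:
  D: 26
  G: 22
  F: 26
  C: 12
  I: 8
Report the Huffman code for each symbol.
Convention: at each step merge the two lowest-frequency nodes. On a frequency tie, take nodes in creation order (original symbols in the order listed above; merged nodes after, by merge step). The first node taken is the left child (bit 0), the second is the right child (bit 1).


Huffman tree construction:
Step 1: Merge I(8) + C(12) = 20
Step 2: Merge (I+C)(20) + G(22) = 42
Step 3: Merge D(26) + F(26) = 52
Step 4: Merge ((I+C)+G)(42) + (D+F)(52) = 94
Read each symbol's code off the tree from the root (left child = 0, right child = 1).

Codes:
  D: 10 (length 2)
  G: 01 (length 2)
  F: 11 (length 2)
  C: 001 (length 3)
  I: 000 (length 3)
Average code length: 208/94 = 2.2128 bits/symbol


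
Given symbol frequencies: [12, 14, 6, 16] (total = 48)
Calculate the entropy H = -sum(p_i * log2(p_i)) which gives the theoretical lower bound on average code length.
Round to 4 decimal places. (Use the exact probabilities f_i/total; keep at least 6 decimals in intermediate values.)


Per-symbol terms -p_i * log2(p_i) with p_i = f_i/48:
  p = 12/48 = 0.250000: log2(p) = -2.000000, -p*log2(p) = 0.500000
  p = 14/48 = 0.291667: log2(p) = -1.777608, -p*log2(p) = 0.518469
  p = 6/48 = 0.125000: log2(p) = -3.000000, -p*log2(p) = 0.375000
  p = 16/48 = 0.333333: log2(p) = -1.584963, -p*log2(p) = 0.528321
H = 0.500000 + 0.518469 + 0.375000 + 0.528321 = 1.921790

H = 1.9218 bits/symbol


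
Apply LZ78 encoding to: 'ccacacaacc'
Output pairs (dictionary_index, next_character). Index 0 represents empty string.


LZ78 encoding steps:
Dictionary: {0: ''}
Step 1: w='' (idx 0), next='c' -> output (0, 'c'), add 'c' as idx 1
Step 2: w='c' (idx 1), next='a' -> output (1, 'a'), add 'ca' as idx 2
Step 3: w='ca' (idx 2), next='c' -> output (2, 'c'), add 'cac' as idx 3
Step 4: w='' (idx 0), next='a' -> output (0, 'a'), add 'a' as idx 4
Step 5: w='a' (idx 4), next='c' -> output (4, 'c'), add 'ac' as idx 5
Step 6: w='c' (idx 1), end of input -> output (1, '')


Encoded: [(0, 'c'), (1, 'a'), (2, 'c'), (0, 'a'), (4, 'c'), (1, '')]


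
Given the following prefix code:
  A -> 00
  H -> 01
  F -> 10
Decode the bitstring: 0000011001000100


Decoding step by step:
Bits 00 -> A
Bits 00 -> A
Bits 01 -> H
Bits 10 -> F
Bits 01 -> H
Bits 00 -> A
Bits 01 -> H
Bits 00 -> A


Decoded message: AAHFHAHA


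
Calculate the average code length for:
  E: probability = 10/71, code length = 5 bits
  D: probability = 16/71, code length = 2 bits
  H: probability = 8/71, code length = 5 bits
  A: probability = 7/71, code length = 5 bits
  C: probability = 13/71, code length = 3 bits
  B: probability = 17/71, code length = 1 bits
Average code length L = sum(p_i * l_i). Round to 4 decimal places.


Weighted contributions p_i * l_i:
  E: (10/71) * 5 = 50/71
  D: (16/71) * 2 = 32/71
  H: (8/71) * 5 = 40/71
  A: (7/71) * 5 = 35/71
  C: (13/71) * 3 = 39/71
  B: (17/71) * 1 = 17/71
Sum = (50 + 32 + 40 + 35 + 39 + 17)/71 = 213/71

L = 213/71 = 3.0000 bits/symbol


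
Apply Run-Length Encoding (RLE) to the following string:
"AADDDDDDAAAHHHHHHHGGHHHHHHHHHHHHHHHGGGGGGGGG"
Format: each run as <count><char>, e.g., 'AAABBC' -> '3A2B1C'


Scanning runs left to right:
  i=0: run of 'A' x 2 -> '2A'
  i=2: run of 'D' x 6 -> '6D'
  i=8: run of 'A' x 3 -> '3A'
  i=11: run of 'H' x 7 -> '7H'
  i=18: run of 'G' x 2 -> '2G'
  i=20: run of 'H' x 15 -> '15H'
  i=35: run of 'G' x 9 -> '9G'

RLE = 2A6D3A7H2G15H9G


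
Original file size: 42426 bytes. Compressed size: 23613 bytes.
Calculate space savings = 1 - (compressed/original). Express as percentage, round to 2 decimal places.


ratio = compressed/original = 23613/42426 = 0.556569
savings = 1 - ratio = 1 - 0.556569 = 0.443431
as a percentage: 0.443431 * 100 = 44.34%

Space savings = 1 - 23613/42426 = 44.34%


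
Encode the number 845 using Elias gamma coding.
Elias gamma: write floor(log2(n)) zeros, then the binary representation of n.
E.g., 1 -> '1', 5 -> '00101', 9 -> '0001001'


num_bits = floor(log2(845)) + 1 = 10
leading_zeros = num_bits - 1 = 9
binary(845) = 1101001101

Elias gamma(845) = '000000000' + '1101001101' = 0000000001101001101 (19 bits)


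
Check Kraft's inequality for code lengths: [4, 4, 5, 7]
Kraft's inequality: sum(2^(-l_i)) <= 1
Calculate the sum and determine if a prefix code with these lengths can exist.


Sum = 2^(-4) + 2^(-4) + 2^(-5) + 2^(-7)
    = 0.0625 + 0.0625 + 0.03125 + 0.0078125
    = 21/128 = 0.1640625
Since 0.1640625 <= 1, Kraft's inequality IS satisfied.
A prefix code with these lengths CAN exist.

Kraft sum = 0.1640625. Satisfied.


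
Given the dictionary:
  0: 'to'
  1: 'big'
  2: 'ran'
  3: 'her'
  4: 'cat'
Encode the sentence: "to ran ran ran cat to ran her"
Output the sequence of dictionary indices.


Look up each word in the dictionary:
  'to' -> 0
  'ran' -> 2
  'ran' -> 2
  'ran' -> 2
  'cat' -> 4
  'to' -> 0
  'ran' -> 2
  'her' -> 3

Encoded: [0, 2, 2, 2, 4, 0, 2, 3]


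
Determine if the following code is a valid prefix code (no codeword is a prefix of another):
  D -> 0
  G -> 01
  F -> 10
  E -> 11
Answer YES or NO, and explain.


Checking each pair (does one codeword prefix another?):
  D='0' vs G='01': prefix -- VIOLATION

NO -- this is NOT a valid prefix code. D (0) is a prefix of G (01).


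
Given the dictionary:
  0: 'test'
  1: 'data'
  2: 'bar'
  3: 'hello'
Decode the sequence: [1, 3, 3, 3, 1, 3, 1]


Look up each index in the dictionary:
  1 -> 'data'
  3 -> 'hello'
  3 -> 'hello'
  3 -> 'hello'
  1 -> 'data'
  3 -> 'hello'
  1 -> 'data'

Decoded: "data hello hello hello data hello data"


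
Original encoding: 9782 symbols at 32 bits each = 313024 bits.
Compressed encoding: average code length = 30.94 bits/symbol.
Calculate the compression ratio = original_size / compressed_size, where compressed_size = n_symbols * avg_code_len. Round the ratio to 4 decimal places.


original_size = n_symbols * orig_bits = 9782 * 32 = 313024 bits
compressed_size = n_symbols * avg_code_len = 9782 * 30.94 = 302655.08 bits
ratio = original_size / compressed_size = 313024 / 302655.08 = 1.0343

Compression ratio = 1.0343


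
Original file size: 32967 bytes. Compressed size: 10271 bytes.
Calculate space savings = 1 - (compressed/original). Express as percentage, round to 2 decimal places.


ratio = compressed/original = 10271/32967 = 0.311554
savings = 1 - ratio = 1 - 0.311554 = 0.688446
as a percentage: 0.688446 * 100 = 68.84%

Space savings = 1 - 10271/32967 = 68.84%


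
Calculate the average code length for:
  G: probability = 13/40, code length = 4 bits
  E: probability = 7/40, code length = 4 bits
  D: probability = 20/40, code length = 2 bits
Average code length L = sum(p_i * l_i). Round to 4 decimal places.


Weighted contributions p_i * l_i:
  G: (13/40) * 4 = 52/40
  E: (7/40) * 4 = 28/40
  D: (20/40) * 2 = 40/40
Sum = (52 + 28 + 40)/40 = 120/40

L = 120/40 = 3.0000 bits/symbol


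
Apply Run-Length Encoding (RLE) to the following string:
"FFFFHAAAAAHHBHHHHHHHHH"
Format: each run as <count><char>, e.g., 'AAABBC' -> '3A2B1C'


Scanning runs left to right:
  i=0: run of 'F' x 4 -> '4F'
  i=4: run of 'H' x 1 -> '1H'
  i=5: run of 'A' x 5 -> '5A'
  i=10: run of 'H' x 2 -> '2H'
  i=12: run of 'B' x 1 -> '1B'
  i=13: run of 'H' x 9 -> '9H'

RLE = 4F1H5A2H1B9H


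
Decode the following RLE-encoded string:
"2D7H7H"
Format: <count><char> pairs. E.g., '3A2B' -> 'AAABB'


Expanding each <count><char> pair:
  2D -> 'DD'
  7H -> 'HHHHHHH'
  7H -> 'HHHHHHH'

Decoded = DDHHHHHHHHHHHHHH


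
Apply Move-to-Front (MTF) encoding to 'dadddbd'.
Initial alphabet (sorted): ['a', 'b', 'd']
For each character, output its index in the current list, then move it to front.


MTF encoding:
'd': index 2 in ['a', 'b', 'd'] -> ['d', 'a', 'b']
'a': index 1 in ['d', 'a', 'b'] -> ['a', 'd', 'b']
'd': index 1 in ['a', 'd', 'b'] -> ['d', 'a', 'b']
'd': index 0 in ['d', 'a', 'b'] -> ['d', 'a', 'b']
'd': index 0 in ['d', 'a', 'b'] -> ['d', 'a', 'b']
'b': index 2 in ['d', 'a', 'b'] -> ['b', 'd', 'a']
'd': index 1 in ['b', 'd', 'a'] -> ['d', 'b', 'a']


Output: [2, 1, 1, 0, 0, 2, 1]


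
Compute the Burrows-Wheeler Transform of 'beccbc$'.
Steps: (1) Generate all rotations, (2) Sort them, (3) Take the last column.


Rotations (sorted):
  0: $beccbc -> last char: c
  1: bc$becc -> last char: c
  2: beccbc$ -> last char: $
  3: c$beccb -> last char: b
  4: cbc$bec -> last char: c
  5: ccbc$be -> last char: e
  6: eccbc$b -> last char: b


BWT = cc$bceb


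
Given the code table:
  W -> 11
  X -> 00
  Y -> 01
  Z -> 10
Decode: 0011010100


Decoding:
00 -> X
11 -> W
01 -> Y
01 -> Y
00 -> X


Result: XWYYX


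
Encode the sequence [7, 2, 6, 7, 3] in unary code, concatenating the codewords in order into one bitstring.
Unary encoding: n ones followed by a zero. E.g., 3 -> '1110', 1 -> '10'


Encode each number as n ones followed by a terminating 0:
  7 -> 11111110 (8 bits)
  2 -> 110 (3 bits)
  6 -> 1111110 (7 bits)
  7 -> 11111110 (8 bits)
  3 -> 1110 (4 bits)
Total length = 8 + 3 + 7 + 8 + 4 = 30 bits.

Unary([7, 2, 6, 7, 3]) = 111111101101111110111111101110 (30 bits)


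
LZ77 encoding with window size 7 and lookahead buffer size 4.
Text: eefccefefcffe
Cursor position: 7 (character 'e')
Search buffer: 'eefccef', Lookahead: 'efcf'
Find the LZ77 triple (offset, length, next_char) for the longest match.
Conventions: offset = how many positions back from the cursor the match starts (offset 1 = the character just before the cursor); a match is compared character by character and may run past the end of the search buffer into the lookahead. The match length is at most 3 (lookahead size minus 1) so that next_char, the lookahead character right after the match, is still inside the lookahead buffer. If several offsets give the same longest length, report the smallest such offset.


Try each offset into the search buffer:
  offset=1 (pos 6, char 'f'): match length 0
  offset=2 (pos 5, char 'e'): match length 2
  offset=3 (pos 4, char 'c'): match length 0
  offset=4 (pos 3, char 'c'): match length 0
  offset=5 (pos 2, char 'f'): match length 0
  offset=6 (pos 1, char 'e'): match length 3
  offset=7 (pos 0, char 'e'): match length 1
Longest match has length 3 at offset 6.
next_char = character at position 7 + 3 = 10 -> 'f'

Best match: offset=6, length=3 (matching 'efc' starting at position 1)
LZ77 triple: (6, 3, 'f')


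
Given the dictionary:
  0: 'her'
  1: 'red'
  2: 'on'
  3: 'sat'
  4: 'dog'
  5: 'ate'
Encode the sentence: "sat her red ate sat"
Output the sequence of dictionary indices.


Look up each word in the dictionary:
  'sat' -> 3
  'her' -> 0
  'red' -> 1
  'ate' -> 5
  'sat' -> 3

Encoded: [3, 0, 1, 5, 3]


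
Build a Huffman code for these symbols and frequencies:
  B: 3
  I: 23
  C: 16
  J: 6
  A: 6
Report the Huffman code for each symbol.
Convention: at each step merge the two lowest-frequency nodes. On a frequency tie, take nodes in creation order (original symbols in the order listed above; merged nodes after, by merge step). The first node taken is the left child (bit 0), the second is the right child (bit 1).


Huffman tree construction:
Step 1: Merge B(3) + J(6) = 9
Step 2: Merge A(6) + (B+J)(9) = 15
Step 3: Merge (A+(B+J))(15) + C(16) = 31
Step 4: Merge I(23) + ((A+(B+J))+C)(31) = 54
Read each symbol's code off the tree from the root (left child = 0, right child = 1).

Codes:
  B: 1010 (length 4)
  I: 0 (length 1)
  C: 11 (length 2)
  J: 1011 (length 4)
  A: 100 (length 3)
Average code length: 109/54 = 2.0185 bits/symbol


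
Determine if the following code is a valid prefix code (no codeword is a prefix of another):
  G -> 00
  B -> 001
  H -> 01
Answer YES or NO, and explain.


Checking each pair (does one codeword prefix another?):
  G='00' vs B='001': prefix -- VIOLATION

NO -- this is NOT a valid prefix code. G (00) is a prefix of B (001).


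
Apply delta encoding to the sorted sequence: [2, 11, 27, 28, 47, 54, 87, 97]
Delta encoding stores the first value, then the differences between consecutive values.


First value: 2
Deltas:
  11 - 2 = 9
  27 - 11 = 16
  28 - 27 = 1
  47 - 28 = 19
  54 - 47 = 7
  87 - 54 = 33
  97 - 87 = 10


Delta encoded: [2, 9, 16, 1, 19, 7, 33, 10]


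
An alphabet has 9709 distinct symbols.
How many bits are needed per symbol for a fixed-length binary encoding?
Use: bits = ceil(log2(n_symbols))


log2(9709) = 13.2451
Bracket: 2^13 = 8192 < 9709 <= 2^14 = 16384
So ceil(log2(9709)) = 14

bits = ceil(log2(9709)) = ceil(13.2451) = 14 bits


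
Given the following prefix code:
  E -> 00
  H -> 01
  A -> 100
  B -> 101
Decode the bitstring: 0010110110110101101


Decoding step by step:
Bits 00 -> E
Bits 101 -> B
Bits 101 -> B
Bits 101 -> B
Bits 101 -> B
Bits 01 -> H
Bits 101 -> B


Decoded message: EBBBBHB


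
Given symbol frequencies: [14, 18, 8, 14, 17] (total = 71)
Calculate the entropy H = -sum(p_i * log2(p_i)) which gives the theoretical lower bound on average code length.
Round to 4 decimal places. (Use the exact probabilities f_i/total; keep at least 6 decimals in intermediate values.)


Per-symbol terms -p_i * log2(p_i) with p_i = f_i/71:
  p = 14/71 = 0.197183: log2(p) = -2.342392, -p*log2(p) = 0.461880
  p = 18/71 = 0.253521: log2(p) = -1.979822, -p*log2(p) = 0.501927
  p = 8/71 = 0.112676: log2(p) = -3.149747, -p*log2(p) = 0.354901
  p = 14/71 = 0.197183: log2(p) = -2.342392, -p*log2(p) = 0.461880
  p = 17/71 = 0.239437: log2(p) = -2.062284, -p*log2(p) = 0.493786
H = 0.461880 + 0.501927 + 0.354901 + 0.461880 + 0.493786 = 2.274374

H = 2.2744 bits/symbol


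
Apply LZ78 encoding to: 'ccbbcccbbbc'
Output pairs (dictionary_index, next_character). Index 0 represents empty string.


LZ78 encoding steps:
Dictionary: {0: ''}
Step 1: w='' (idx 0), next='c' -> output (0, 'c'), add 'c' as idx 1
Step 2: w='c' (idx 1), next='b' -> output (1, 'b'), add 'cb' as idx 2
Step 3: w='' (idx 0), next='b' -> output (0, 'b'), add 'b' as idx 3
Step 4: w='c' (idx 1), next='c' -> output (1, 'c'), add 'cc' as idx 4
Step 5: w='cb' (idx 2), next='b' -> output (2, 'b'), add 'cbb' as idx 5
Step 6: w='b' (idx 3), next='c' -> output (3, 'c'), add 'bc' as idx 6


Encoded: [(0, 'c'), (1, 'b'), (0, 'b'), (1, 'c'), (2, 'b'), (3, 'c')]
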